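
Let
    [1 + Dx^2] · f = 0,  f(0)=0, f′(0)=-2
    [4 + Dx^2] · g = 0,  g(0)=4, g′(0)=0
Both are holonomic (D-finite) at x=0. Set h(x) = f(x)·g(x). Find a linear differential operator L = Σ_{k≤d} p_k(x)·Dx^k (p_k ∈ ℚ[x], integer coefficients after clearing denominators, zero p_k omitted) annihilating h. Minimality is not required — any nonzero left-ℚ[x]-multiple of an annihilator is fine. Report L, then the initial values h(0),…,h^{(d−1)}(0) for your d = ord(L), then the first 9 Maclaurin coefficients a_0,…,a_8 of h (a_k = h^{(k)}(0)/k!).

L = 9 + 10·Dx^2 + Dx^4  (order 4).
h: a_k = 0, -8, 0, 52/3, 0, -121/15, 0, 1093/630, 0, …
ICs: h(0) = 0, h′(0) = -8, h′′(0) = 0, h′′′(0) = 104.

f: a_k = 0, -2, 0, 1/3, 0, -1/60, 0, 1/2520, 0, …
g: a_k = 4, 0, -8, 0, 8/3, 0, -16/45, 0, 8/315, …
Product ⇒ symmetric product L₀, ord ≤ 4.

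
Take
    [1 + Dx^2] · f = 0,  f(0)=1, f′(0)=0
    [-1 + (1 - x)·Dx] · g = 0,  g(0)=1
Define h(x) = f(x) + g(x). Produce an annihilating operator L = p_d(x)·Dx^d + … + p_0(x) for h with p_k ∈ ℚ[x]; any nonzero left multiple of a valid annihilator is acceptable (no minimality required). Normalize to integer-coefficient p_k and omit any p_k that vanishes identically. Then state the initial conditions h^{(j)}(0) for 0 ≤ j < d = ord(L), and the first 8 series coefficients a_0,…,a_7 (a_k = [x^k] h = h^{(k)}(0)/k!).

L = (-7 + 2·x - x^2) + (3 - 5·x + 3·x^2 - x^3)·Dx + (-7 + 2·x - x^2)·Dx^2 + (3 - 5·x + 3·x^2 - x^3)·Dx^3  (order 3).
h: a_k = 2, 1, 1/2, 1, 25/24, 1, 719/720, 1, …
ICs: h(0) = 2, h′(0) = 1, h′′(0) = 1.

f: a_k = 1, 0, -1/2, 0, 1/24, 0, -1/720, 0, …
g: a_k = 1, 1, 1, 1, 1, 1, 1, 1, …
Weyl lclm of L_f,L_g ⇒ L₀ (ord ≤ 3).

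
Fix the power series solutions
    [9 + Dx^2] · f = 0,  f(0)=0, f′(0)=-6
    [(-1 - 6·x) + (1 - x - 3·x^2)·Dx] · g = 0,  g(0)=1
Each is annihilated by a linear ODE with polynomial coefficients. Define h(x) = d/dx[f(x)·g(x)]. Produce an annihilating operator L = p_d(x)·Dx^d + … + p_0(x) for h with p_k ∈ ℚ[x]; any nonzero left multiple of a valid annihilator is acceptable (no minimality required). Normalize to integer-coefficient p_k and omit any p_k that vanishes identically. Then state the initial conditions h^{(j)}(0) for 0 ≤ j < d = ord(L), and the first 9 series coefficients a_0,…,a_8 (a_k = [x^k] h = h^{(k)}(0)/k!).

L = (-15 - 54·x - 135·x^2 + 162·x^3 + 243·x^4) + (6·x + 54·x^2 + 108·x^3)·Dx + (1 - 4·x - 9·x^2 + 18·x^3 + 27·x^4)·Dx^2  (order 2).
h: a_k = -6, -12, -45, -132, -1641/4, -10863/10, -119373/40, -54291/7, -9066303/448, …
ICs: h(0) = -6, h′(0) = -12.

f: a_k = 0, -6, 0, 9, 0, -81/20, 0, 243/280, 0, …
g: a_k = 1, 1, 4, 7, 19, 40, 97, 217, 508, …
Sym-product of L_f,L_g gives L₀ (≤ ord 2).
h=h₀': d/dx-closure on L₀ ⇒ L.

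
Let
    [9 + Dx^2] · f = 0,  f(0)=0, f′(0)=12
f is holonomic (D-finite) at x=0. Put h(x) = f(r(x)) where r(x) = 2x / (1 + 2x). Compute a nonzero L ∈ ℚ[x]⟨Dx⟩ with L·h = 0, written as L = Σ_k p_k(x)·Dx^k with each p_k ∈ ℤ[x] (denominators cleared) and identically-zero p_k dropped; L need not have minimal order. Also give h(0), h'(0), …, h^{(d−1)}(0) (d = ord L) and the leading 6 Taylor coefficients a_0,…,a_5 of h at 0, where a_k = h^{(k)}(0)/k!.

L = 36 + (4 + 24·x + 48·x^2 + 32·x^3)·Dx + (1 + 8·x + 24·x^2 + 32·x^3 + 16·x^4)·Dx^2  (order 2).
h: a_k = 0, 24, -48, -48, 672, -14064/5, …
ICs: h(0) = 0, h′(0) = 24.

f: a_k = 0, 12, 0, -18, 0, 81/10, …
L₀ from L_f via x↦r, Dx↦r'^{-1}Dx.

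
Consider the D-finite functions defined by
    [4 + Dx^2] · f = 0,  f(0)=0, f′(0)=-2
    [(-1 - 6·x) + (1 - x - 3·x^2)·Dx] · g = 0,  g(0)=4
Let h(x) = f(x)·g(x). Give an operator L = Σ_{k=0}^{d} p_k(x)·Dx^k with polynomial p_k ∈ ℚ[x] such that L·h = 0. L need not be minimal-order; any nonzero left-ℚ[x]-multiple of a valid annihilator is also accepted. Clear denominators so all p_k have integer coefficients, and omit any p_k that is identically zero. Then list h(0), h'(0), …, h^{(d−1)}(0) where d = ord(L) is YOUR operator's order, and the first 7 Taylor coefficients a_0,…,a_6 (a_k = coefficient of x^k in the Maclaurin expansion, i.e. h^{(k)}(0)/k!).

L = (2 + 4·x + 12·x^2) + (2 + 12·x)·Dx + (-1 + x + 3·x^2)·Dx^2  (order 2).
h: a_k = 0, -8, -8, -80/3, -152/3, -1976/15, -4256/15, …
ICs: h(0) = 0, h′(0) = -8.

f: a_k = 0, -2, 0, 4/3, 0, -4/15, 0, …
g: a_k = 4, 4, 16, 28, 76, 160, 388, …
h₀=f·g: eliminate ⇒ L₀, order ≤ 2·1.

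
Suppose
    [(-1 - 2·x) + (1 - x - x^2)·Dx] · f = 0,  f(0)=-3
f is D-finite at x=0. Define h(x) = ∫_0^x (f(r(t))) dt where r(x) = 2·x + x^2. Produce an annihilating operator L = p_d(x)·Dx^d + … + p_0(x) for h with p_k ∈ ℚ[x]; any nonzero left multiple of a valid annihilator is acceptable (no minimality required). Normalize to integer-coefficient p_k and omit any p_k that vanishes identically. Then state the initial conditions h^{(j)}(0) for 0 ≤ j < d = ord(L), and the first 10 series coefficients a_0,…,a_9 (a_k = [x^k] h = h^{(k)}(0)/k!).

f: a_k = -3, -3, -6, -9, -15, -24, -39, -63, -102, -165, …
L₀ from L_f via x↦r, Dx↦r'^{-1}Dx.
h=∫h₀ ⇒ L = L₀·Dx.
L = (2 + 10·x + 12·x^2 + 4·x^3)·Dx + (-1 + 2·x + 5·x^2 + 4·x^3 + x^4)·Dx^2  (order 2).
h: a_k = 0, -3, -3, -9, -24, -354/5, -217, -4785/7, -2199, -21557/3, …
ICs: h(0) = 0, h′(0) = -3.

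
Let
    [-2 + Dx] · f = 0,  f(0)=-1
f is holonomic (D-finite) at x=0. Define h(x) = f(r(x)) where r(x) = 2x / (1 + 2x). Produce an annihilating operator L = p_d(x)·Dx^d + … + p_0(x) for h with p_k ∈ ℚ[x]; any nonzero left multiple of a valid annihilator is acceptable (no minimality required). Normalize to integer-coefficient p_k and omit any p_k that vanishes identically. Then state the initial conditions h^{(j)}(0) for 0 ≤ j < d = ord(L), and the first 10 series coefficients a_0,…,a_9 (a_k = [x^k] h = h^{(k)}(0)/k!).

L = -4 + (1 + 4·x + 4·x^2)·Dx  (order 1).
h: a_k = -1, -4, 0, 16/3, -32/3, 64/5, -256/45, -1280/63, 8192/105, -72704/405, …
ICs: h(0) = -1.

f: a_k = -1, -2, -2, -4/3, -2/3, -4/15, -4/45, -8/315, -2/315, -4/2835, …
f∘r: x↦r, Dx↦Dx/r' in L_f ⇒ L₀.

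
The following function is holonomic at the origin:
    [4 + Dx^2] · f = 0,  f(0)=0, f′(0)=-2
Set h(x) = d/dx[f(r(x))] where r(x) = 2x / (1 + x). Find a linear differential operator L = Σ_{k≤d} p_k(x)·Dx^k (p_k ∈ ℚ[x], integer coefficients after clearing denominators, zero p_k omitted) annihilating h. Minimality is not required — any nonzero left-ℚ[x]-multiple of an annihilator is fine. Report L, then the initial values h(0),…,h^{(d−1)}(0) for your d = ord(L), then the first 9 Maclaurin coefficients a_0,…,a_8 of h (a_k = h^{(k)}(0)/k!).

L = (22 + 12·x + 6·x^2) + (6 + 18·x + 18·x^2 + 6·x^3)·Dx + (1 + 4·x + 6·x^2 + 4·x^3 + x^4)·Dx^2  (order 2).
h: a_k = -4, 8, 20, -112, 772/3, -360, 9844/45, 20128/45, -120412/63, …
ICs: h(0) = -4, h′(0) = 8.

f: a_k = 0, -2, 0, 4/3, 0, -4/15, 0, 8/315, 0, …
Substitute x→r, Dx→(1/r')Dx; clear ⇒ L₀.
h=h₀': d/dx-closure on L₀ ⇒ L.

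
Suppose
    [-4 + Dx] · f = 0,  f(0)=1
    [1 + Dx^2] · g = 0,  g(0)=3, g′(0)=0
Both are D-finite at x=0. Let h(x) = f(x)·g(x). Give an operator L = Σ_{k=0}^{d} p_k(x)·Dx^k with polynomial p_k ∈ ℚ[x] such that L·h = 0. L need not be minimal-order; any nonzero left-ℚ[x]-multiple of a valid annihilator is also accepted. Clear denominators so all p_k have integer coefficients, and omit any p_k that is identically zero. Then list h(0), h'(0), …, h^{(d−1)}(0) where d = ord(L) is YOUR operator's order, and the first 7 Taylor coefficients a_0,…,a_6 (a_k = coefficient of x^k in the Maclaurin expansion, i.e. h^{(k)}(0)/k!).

L = 17 - 8·Dx + Dx^2  (order 2).
h: a_k = 3, 12, 45/2, 26, 161/8, 101/10, 33/16, …
ICs: h(0) = 3, h′(0) = 12.

f: a_k = 1, 4, 8, 32/3, 32/3, 128/15, 256/45, …
g: a_k = 3, 0, -3/2, 0, 1/8, 0, -1/240, …
Product ⇒ symmetric product L₀, ord ≤ 2.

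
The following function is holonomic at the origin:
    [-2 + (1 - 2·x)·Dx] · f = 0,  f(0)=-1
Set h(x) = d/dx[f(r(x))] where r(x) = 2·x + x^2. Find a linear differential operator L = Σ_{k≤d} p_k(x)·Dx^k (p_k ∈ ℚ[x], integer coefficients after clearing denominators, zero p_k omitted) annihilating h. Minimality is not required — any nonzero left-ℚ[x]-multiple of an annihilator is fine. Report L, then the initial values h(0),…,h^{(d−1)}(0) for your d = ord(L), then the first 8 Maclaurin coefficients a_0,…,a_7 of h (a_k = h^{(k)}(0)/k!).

f: a_k = -1, -2, -4, -8, -16, -32, -64, -128, …
Substitute x→r, Dx→(1/r')Dx; clear ⇒ L₀.
Differentiate: ansatz ord ≤ ord L₀ ⇒ L.
L = (9 + 12·x + 6·x^2) + (-1 + 3·x + 6·x^2 + 2·x^3)·Dx  (order 1).
h: a_k = -4, -36, -240, -1424, -7920, -42288, -219520, -1116288, …
ICs: h(0) = -4.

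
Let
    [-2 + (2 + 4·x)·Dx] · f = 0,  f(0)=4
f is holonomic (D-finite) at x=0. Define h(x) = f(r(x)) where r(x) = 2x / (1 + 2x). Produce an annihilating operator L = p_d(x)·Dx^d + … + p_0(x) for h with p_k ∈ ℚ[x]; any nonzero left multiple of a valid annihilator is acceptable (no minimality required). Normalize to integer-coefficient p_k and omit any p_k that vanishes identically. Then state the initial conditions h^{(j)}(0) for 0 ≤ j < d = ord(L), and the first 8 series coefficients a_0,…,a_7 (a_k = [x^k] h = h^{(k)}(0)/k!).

f: a_k = 4, 4, -2, 2, -5/2, 7/2, -21/4, 33/4, …
f∘r: x↦r, Dx↦Dx/r' in L_f ⇒ L₀.
L = -2 + (1 + 8·x + 12·x^2)·Dx  (order 1).
h: a_k = 4, 8, -24, 80, -296, 1200, -5232, 24096, …
ICs: h(0) = 4.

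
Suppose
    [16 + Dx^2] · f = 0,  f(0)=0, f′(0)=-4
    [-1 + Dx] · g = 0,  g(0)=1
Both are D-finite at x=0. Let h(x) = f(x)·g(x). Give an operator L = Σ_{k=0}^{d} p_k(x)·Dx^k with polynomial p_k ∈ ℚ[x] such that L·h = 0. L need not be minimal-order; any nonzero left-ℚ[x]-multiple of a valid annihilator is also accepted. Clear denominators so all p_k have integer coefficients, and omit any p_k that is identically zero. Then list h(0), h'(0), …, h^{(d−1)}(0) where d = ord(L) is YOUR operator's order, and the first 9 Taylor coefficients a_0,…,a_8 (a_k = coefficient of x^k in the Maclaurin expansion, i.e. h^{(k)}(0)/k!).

L = 17 - 2·Dx + Dx^2  (order 2).
h: a_k = 0, -4, -4, 26/3, 10, -101/30, -611/90, -727/1260, 23/12, …
ICs: h(0) = 0, h′(0) = -4.

f: a_k = 0, -4, 0, 32/3, 0, -128/15, 0, 1024/315, 0, …
g: a_k = 1, 1, 1/2, 1/6, 1/24, 1/120, 1/720, 1/5040, 1/40320, …
f·g: L₀ = L_f ⊗_s L_g, ord ≤ 2·1.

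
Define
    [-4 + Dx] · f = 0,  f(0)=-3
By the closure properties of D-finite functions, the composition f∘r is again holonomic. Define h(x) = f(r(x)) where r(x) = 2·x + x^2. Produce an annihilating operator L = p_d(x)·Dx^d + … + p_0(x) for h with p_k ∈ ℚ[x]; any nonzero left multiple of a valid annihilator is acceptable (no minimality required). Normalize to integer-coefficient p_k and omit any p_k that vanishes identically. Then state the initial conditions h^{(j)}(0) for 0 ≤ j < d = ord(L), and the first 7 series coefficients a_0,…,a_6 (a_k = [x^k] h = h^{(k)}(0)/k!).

f: a_k = -3, -12, -24, -32, -32, -128/5, -256/15, …
Change of var in L_f (x↦r) gives L₀.
L = (-8 - 8·x) + Dx  (order 1).
h: a_k = -3, -24, -108, -352, -920, -10176/5, -59104/15, …
ICs: h(0) = -3.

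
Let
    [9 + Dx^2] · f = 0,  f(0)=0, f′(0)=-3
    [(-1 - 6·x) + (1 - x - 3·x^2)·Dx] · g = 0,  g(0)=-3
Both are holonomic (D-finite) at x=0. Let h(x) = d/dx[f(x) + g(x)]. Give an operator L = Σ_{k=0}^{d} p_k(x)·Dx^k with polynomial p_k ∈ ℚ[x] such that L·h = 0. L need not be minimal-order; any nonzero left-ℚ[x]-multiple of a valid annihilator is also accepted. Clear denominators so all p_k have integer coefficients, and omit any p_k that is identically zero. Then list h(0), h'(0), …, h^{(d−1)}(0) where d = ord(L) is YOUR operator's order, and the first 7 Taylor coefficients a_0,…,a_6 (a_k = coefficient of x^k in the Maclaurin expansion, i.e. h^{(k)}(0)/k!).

f: a_k = 0, -3, 0, 9/2, 0, -81/40, 0, …
g: a_k = -3, -3, -12, -21, -57, -120, -291, …
h₀=f+g: left-lcm gives L₀, ord ≤ 3.
h₀' ⇒ L via d/dx closure of L₀.
L = (1584 + 7614·x + 25326·x^2 + 15390·x^3 + 26730·x^4 + 13122·x^5 + 13122·x^6) + (-153 - 819·x + 918·x^2 + 2133·x^3 + 1620·x^4 + 3645·x^5 + 5103·x^6 + 4374·x^7)·Dx + (176 + 846·x + 2814·x^2 + 1710·x^3 + 2970·x^4 + 1458·x^5 + 1458·x^6)·Dx^2 + (-17 - 91·x + 102·x^2 + 237·x^3 + 180·x^4 + 405·x^5 + 567·x^6 + 486·x^7)·Dx^3  (order 3).
h: a_k = -6, -24, -99/2, -228, -4881/8, -1746, -364317/80, …
ICs: h(0) = -6, h′(0) = -24, h′′(0) = -99.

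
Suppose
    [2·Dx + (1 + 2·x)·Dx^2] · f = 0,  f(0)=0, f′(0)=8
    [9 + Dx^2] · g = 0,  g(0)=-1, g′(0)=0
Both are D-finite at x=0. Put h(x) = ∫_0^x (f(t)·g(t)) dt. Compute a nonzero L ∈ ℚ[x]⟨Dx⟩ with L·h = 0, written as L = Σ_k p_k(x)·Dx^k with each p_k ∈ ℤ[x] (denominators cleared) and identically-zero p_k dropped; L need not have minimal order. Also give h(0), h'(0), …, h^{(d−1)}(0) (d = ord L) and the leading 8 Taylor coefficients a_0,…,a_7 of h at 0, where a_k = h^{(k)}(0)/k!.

f: a_k = 0, 8, -8, 32/3, -16, 128/5, -128/3, 512/7, …
g: a_k = -1, 0, 9/2, 0, -27/8, 0, 81/80, 0, …
Sym-product of L_f,L_g gives L₀ (≤ ord 4).
∫: right-multiply L₀ by Dx.
L = (63 + 1053·x + 3969·x^2 + 5832·x^3 + 2916·x^4)·Dx + (63 + 450·x + 972·x^2 + 648·x^3)·Dx^2 + (25 + 270·x + 918·x^2 + 1296·x^3 + 648·x^4)·Dx^3 + (7 + 50·x + 108·x^2 + 72·x^3)·Dx^4 + (2 + 17·x + 53·x^2 + 72·x^3 + 36·x^4)·Dx^5  (order 5).
h: a_k = 0, 0, -4, 8/3, 19/3, -4, -23/30, -1/3, …
ICs: h(0) = 0, h′(0) = 0, h′′(0) = -8, h′′′(0) = 16, h′′′′(0) = 152.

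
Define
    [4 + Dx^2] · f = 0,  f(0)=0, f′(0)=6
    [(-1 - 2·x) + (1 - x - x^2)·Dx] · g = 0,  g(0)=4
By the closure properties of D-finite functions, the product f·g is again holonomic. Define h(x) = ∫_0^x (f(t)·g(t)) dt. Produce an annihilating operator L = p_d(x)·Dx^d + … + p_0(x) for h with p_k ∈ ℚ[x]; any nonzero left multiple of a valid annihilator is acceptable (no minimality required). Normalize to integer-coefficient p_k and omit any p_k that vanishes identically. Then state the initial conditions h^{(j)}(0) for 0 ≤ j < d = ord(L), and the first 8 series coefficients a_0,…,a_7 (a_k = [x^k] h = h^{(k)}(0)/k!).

f: a_k = 0, 6, 0, -4, 0, 4/5, 0, -8/105, …
g: a_k = 4, 4, 8, 12, 20, 32, 52, 84, …
Sym-product of L_f,L_g gives L₀ (≤ ord 2).
h=∫₀ˣh₀: take L = L₀·Dx.
L = (-2 + 4·x + 4·x^2)·Dx + (2 + 4·x)·Dx^2 + (-1 + x + x^2)·Dx^3  (order 3).
h: a_k = 0, 0, 12, 8, 8, 56/5, 76/5, 736/35, …
ICs: h(0) = 0, h′(0) = 0, h′′(0) = 24.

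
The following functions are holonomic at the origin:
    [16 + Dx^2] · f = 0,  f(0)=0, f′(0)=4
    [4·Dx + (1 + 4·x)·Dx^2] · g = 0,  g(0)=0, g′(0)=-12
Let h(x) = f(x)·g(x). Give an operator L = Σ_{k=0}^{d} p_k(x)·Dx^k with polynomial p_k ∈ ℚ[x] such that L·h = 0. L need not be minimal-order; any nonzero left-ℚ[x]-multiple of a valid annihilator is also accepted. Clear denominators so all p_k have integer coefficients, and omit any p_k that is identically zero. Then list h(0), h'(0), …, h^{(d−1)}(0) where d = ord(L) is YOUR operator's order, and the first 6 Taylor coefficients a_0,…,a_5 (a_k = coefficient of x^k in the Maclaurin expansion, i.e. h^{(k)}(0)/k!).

f: a_k = 0, 4, 0, -32/3, 0, 128/15, …
g: a_k = 0, -12, 24, -64, 192, -3072/5, …
f·g: L₀ = L_f ⊗_s L_g, ord ≤ 2·2.
L = (-768 + 6144·x + 77824·x^2 + 262144·x^3 + 262144·x^4) + (256 + 5120·x + 24576·x^2 + 32768·x^3)·Dx + (1280·x + 10752·x^2 + 32768·x^3 + 32768·x^4)·Dx^2 + (16 + 320·x + 1536·x^2 + 2048·x^3)·Dx^3 + (3 + 56·x + 368·x^2 + 1024·x^3 + 1024·x^4)·Dx^4  (order 4).
h: a_k = 0, 0, -48, 96, -128, 512, …
ICs: h(0) = 0, h′(0) = 0, h′′(0) = -96, h′′′(0) = 576.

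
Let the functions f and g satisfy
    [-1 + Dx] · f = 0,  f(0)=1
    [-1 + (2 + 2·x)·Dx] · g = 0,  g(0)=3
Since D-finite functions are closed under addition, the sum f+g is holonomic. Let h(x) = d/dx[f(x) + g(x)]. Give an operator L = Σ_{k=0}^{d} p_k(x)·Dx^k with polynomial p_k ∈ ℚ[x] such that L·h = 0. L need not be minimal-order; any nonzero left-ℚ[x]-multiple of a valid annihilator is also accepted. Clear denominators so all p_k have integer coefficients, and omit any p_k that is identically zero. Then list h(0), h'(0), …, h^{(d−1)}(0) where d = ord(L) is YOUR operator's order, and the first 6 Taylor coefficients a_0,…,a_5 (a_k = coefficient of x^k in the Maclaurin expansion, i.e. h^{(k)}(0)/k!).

L = (-5 - 2·x) + (-1 - 8·x - 4·x^2)·Dx + (6 + 10·x + 4·x^2)·Dx^2  (order 2).
h: a_k = 5/2, 1/4, 17/16, -29/96, 347/768, -2771/7680, …
ICs: h(0) = 5/2, h′(0) = 1/4.

f: a_k = 1, 1, 1/2, 1/6, 1/24, 1/120, …
g: a_k = 3, 3/2, -3/8, 3/16, -15/128, 21/256, …
Sum ⇒ L₀ = lclm(L_f,L_g) in ℚ(x)⟨Dx⟩.
h=h₀': d/dx-closure on L₀ ⇒ L.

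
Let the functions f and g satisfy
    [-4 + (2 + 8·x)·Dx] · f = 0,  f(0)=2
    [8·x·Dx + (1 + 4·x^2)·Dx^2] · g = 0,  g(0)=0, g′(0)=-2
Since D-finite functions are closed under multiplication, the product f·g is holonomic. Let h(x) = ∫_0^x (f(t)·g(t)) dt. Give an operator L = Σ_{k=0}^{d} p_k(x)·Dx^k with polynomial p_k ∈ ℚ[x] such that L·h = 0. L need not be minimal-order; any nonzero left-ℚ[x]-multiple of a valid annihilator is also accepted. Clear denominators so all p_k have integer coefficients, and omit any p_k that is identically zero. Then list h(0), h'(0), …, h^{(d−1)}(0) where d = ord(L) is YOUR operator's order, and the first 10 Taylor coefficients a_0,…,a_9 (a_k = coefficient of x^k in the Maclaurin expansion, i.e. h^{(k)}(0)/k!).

f: a_k = 2, 4, -4, 8, -20, 56, -168, 528, -1716, 5720, …
g: a_k = 0, -2, 0, 8/3, 0, -32/5, 0, 128/7, 0, -512/9, …
h₀=f·g: eliminate ⇒ L₀, order ≤ 1·2.
∫: right-multiply L₀ by Dx.
L = (12 - 16·x - 16·x^2)·Dx + (-4 - 8·x + 48·x^2 + 64·x^3)·Dx^2 + (1 + 8·x + 20·x^2 + 32·x^3 + 64·x^4)·Dx^3  (order 3).
h: a_k = 0, 0, -2, -8/3, 10/3, -16/15, 124/45, -1744/105, 4526/105, -92896/945, …
ICs: h(0) = 0, h′(0) = 0, h′′(0) = -4.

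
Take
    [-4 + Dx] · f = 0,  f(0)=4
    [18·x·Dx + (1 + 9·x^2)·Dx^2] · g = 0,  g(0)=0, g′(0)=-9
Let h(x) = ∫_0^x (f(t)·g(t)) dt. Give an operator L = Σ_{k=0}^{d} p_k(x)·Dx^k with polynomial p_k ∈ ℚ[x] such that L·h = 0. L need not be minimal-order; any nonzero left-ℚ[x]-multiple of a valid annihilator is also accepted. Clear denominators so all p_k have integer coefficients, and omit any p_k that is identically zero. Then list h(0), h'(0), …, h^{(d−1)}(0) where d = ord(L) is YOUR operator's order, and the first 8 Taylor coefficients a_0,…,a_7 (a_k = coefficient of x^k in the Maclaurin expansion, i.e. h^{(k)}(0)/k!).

f: a_k = 4, 16, 32, 128/3, 128/3, 512/15, 1024/45, 4096/315, …
g: a_k = 0, -9, 0, 27, 0, -729/5, 0, 6561/7, …
L₀ := L_f ⊗_s L_g (sym. prod.), ord ≤ 2.
h=∫h₀ ⇒ L = L₀·Dx.
L = (16 - 72·x + 144·x^2)·Dx + (-8 + 18·x - 72·x^2)·Dx^2 + (1 + 9·x^2)·Dx^3  (order 3).
h: a_k = 0, 0, -18, -48, -45, 48/5, -86/5, -1488/7, …
ICs: h(0) = 0, h′(0) = 0, h′′(0) = -36.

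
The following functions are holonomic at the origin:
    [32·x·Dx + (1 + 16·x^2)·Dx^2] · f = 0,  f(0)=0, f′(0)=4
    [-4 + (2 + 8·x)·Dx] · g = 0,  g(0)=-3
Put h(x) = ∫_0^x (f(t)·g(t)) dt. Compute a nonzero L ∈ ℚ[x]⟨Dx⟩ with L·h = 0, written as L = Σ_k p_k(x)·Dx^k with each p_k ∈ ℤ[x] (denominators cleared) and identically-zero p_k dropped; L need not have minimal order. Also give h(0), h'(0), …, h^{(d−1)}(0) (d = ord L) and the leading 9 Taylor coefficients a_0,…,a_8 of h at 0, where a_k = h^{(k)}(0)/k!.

f: a_k = 0, 4, 0, -64/3, 0, 1024/5, 0, -16384/7, 0, …
g: a_k = -3, -6, 6, -12, 30, -84, 252, -792, 2574, …
Product ⇒ symmetric product L₀, ord ≤ 2.
Integrate: L := L₀·Dx.
L = (12 - 64·x - 64·x^2)·Dx + (-4 + 16·x + 192·x^2 + 256·x^3)·Dx^2 + (1 + 8·x + 32·x^2 + 128·x^3 + 256·x^4)·Dx^3  (order 3).
h: a_k = 0, 0, -6, -8, 22, 16, -1556/15, -6544/35, 37706/35, …
ICs: h(0) = 0, h′(0) = 0, h′′(0) = -12.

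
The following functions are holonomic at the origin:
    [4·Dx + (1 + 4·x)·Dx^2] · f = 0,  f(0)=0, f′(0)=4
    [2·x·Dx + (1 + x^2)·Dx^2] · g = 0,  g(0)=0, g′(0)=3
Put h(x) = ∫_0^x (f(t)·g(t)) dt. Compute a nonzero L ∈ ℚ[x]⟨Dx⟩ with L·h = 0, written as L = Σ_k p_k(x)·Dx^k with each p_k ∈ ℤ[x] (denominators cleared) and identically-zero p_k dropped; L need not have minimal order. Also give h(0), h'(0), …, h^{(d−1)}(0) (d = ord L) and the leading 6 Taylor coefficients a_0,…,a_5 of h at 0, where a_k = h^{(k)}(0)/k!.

L = (144 + 896·x + 560·x^2 + 2304·x^3 + 1920·x^4 + 3328·x^5 + 256·x^7)·Dx^2 + (132 + 304·x + 2252·x^2 + 4144·x^3 + 8896·x^4 + 5952·x^5 + 8960·x^6 + 192·x^7 + 896·x^8)·Dx^3 + (72 + 376·x + 912·x^2 + 2808·x^3 + 3720·x^4 + 6288·x^5 + 3072·x^6 + 4368·x^7 + 192·x^8 + 512·x^9)·Dx^4 + (5 + 48·x + 178·x^2 + 416·x^3 + 729·x^4 + 720·x^5 + 1008·x^6 + 384·x^7 + 516·x^8 + 32·x^9 + 64·x^10)·Dx^5  (order 5).
h: a_k = 0, 0, 0, 4, -6, 12, …
ICs: h(0) = 0, h′(0) = 0, h′′(0) = 0, h′′′(0) = 24, h′′′′(0) = -144.

f: a_k = 0, 4, -8, 64/3, -64, 1024/5, …
g: a_k = 0, 3, 0, -1, 0, 3/5, …
Sym-product of L_f,L_g gives L₀ (≤ ord 4).
Integrate: L := L₀·Dx.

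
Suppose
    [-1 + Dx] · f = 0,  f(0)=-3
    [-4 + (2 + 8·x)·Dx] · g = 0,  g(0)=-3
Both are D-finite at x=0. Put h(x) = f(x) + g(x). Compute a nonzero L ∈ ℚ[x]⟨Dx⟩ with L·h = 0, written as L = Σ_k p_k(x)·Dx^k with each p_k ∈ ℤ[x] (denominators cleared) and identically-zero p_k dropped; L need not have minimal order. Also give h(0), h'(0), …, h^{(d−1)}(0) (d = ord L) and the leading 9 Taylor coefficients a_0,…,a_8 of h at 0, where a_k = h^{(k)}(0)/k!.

L = (6 + 8·x) + (-5 - 8·x - 16·x^2)·Dx + (-1 + 16·x^2)·Dx^2  (order 2).
h: a_k = -6, -9, 9/2, -25/2, 239/8, -3361/40, 60479/240, -1330561/1680, 34594559/13440, …
ICs: h(0) = -6, h′(0) = -9.

f: a_k = -3, -3, -3/2, -1/2, -1/8, -1/40, -1/240, -1/1680, -1/13440, …
g: a_k = -3, -6, 6, -12, 30, -84, 252, -792, 2574, …
f+g: L₀ = lclm(L_f,L_g), ord ≤ 1+1.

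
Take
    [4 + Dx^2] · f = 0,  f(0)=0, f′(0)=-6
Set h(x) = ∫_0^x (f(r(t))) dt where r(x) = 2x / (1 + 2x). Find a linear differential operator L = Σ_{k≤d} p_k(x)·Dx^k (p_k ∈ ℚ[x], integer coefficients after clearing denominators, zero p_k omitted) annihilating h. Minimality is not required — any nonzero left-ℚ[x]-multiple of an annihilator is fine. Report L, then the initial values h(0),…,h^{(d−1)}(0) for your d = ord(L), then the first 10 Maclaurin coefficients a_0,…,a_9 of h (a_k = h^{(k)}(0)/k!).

f: a_k = 0, -6, 0, 4, 0, -4/5, 0, 8/105, 0, -4/945, …
h₀=f(r): pull back L_f along r ⇒ L₀.
h=∫₀ˣh₀: take L = L₀·Dx.
L = 16·Dx + (4 + 24·x + 48·x^2 + 32·x^3)·Dx^2 + (1 + 8·x + 24·x^2 + 32·x^3 + 16·x^4)·Dx^3  (order 3).
h: a_k = 0, 0, -6, 8, -4, -96/5, 1376/15, -1920/7, 70688/105, -194048/135, …
ICs: h(0) = 0, h′(0) = 0, h′′(0) = -12.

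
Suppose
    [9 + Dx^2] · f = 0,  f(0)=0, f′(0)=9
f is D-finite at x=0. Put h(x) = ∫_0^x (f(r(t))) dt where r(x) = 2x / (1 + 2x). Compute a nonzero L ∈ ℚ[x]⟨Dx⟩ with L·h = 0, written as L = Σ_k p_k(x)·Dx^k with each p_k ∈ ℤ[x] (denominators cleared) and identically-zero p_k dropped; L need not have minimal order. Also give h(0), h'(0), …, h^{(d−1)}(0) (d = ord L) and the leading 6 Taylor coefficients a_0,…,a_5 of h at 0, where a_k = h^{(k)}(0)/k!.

f: a_k = 0, 9, 0, -27/2, 0, 243/40, …
L₀ from L_f via x↦r, Dx↦r'^{-1}Dx.
Integrate: L := L₀·Dx.
L = 36·Dx + (4 + 24·x + 48·x^2 + 32·x^3)·Dx^2 + (1 + 8·x + 24·x^2 + 32·x^3 + 16·x^4)·Dx^3  (order 3).
h: a_k = 0, 0, 9, -12, -9, 504/5, …
ICs: h(0) = 0, h′(0) = 0, h′′(0) = 18.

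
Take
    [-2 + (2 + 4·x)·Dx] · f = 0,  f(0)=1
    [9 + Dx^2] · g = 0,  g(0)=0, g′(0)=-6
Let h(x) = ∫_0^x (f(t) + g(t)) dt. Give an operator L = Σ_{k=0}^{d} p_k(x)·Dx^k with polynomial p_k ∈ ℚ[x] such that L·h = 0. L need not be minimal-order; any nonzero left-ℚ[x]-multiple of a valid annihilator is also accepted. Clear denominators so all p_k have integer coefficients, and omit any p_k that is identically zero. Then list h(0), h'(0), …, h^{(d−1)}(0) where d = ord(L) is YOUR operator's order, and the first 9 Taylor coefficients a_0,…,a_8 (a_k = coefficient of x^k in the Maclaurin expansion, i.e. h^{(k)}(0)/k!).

f: a_k = 1, 1, -1/2, 1/2, -5/8, 7/8, -21/16, 33/16, -429/128, …
g: a_k = 0, -6, 0, 9, 0, -81/20, 0, 243/280, 0, …
f+g: L₀ = lclm(L_f,L_g), ord ≤ 1+2.
∫: right-multiply L₀ by Dx.
L = (-27 - 81·x - 81·x^2)·Dx + (18 + 117·x + 243·x^2 + 162·x^3)·Dx^2 + (-3 - 9·x - 9·x^2)·Dx^3 + (2 + 13·x + 27·x^2 + 18·x^3)·Dx^4  (order 4).
h: a_k = 0, 1, -5/2, -1/6, 19/8, -1/8, -127/240, -3/16, 1641/4480, …
ICs: h(0) = 0, h′(0) = 1, h′′(0) = -5, h′′′(0) = -1.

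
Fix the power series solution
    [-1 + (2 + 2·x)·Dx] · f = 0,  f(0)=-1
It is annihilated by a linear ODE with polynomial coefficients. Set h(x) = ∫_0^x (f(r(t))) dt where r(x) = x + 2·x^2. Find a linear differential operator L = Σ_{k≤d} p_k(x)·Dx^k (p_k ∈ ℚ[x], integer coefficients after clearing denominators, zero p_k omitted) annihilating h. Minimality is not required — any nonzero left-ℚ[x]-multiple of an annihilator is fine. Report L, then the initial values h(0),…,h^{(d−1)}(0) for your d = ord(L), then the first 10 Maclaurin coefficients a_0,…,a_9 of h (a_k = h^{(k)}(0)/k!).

L = (-1 - 4·x)·Dx + (2 + 2·x + 4·x^2)·Dx^2  (order 2).
h: a_k = 0, -1, -1/4, -7/24, 7/64, 21/640, -119/1536, 27/1024, 791/16384, -17843/294912, …
ICs: h(0) = 0, h′(0) = -1.

f: a_k = -1, -1/2, 1/8, -1/16, 5/128, -7/256, 21/1024, -33/2048, 429/32768, -715/65536, …
Substitute x→r, Dx→(1/r')Dx; clear ⇒ L₀.
h=∫₀ˣh₀: take L = L₀·Dx.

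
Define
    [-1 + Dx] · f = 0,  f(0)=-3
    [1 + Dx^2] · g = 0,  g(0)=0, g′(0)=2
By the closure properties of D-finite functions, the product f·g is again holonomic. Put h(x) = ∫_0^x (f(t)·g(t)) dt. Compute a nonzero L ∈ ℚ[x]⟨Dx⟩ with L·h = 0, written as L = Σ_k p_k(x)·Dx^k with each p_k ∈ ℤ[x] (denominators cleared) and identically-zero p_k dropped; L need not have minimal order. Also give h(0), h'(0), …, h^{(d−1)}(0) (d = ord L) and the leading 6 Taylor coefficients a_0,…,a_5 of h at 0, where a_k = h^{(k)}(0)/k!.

f: a_k = -3, -3, -3/2, -1/2, -1/8, -1/40, …
g: a_k = 0, 2, 0, -1/3, 0, 1/60, …
h₀=f·g: eliminate ⇒ L₀, order ≤ 1·2.
h=∫h₀ ⇒ L = L₀·Dx.
L = 2·Dx - 2·Dx^2 + Dx^3  (order 3).
h: a_k = 0, 0, -3, -2, -1/2, 0, …
ICs: h(0) = 0, h′(0) = 0, h′′(0) = -6.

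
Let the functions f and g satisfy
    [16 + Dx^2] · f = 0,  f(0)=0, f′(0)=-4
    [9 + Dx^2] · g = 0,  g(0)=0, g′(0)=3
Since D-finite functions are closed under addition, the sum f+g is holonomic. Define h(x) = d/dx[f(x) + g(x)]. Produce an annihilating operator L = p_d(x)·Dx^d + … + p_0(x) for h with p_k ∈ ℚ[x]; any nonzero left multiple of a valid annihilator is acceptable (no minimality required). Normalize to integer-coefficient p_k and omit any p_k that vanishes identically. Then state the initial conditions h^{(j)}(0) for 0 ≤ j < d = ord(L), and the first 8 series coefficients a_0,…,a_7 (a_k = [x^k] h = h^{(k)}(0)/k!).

f: a_k = 0, -4, 0, 32/3, 0, -128/15, 0, 1024/315, …
g: a_k = 0, 3, 0, -9/2, 0, 81/40, 0, -243/560, …
f+g: L₀ = lclm(L_f,L_g), ord ≤ 2+2.
Derive L from L₀ (diff closure).
L = 144 + 25·Dx^2 + Dx^4  (order 4).
h: a_k = -1, 0, 37/2, 0, -781/24, 0, 14197/720, 0, …
ICs: h(0) = -1, h′(0) = 0, h′′(0) = 37, h′′′(0) = 0.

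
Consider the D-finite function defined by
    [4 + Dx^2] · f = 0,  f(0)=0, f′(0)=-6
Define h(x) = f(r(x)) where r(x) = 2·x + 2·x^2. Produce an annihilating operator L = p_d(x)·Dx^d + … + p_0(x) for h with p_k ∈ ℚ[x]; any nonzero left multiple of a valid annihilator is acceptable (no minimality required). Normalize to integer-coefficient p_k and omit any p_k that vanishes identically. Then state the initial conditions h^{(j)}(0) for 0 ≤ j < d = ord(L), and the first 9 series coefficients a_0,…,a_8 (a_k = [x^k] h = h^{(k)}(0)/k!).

f: a_k = 0, -6, 0, 4, 0, -4/5, 0, 8/105, 0, …
f∘r: x↦r, Dx↦Dx/r' in L_f ⇒ L₀.
L = (16 + 96·x + 192·x^2 + 128·x^3) - 2·Dx + (1 + 2·x)·Dx^2  (order 2).
h: a_k = 0, -12, -12, 32, 96, 352/5, -96, -25856/105, -2816/15, …
ICs: h(0) = 0, h′(0) = -12.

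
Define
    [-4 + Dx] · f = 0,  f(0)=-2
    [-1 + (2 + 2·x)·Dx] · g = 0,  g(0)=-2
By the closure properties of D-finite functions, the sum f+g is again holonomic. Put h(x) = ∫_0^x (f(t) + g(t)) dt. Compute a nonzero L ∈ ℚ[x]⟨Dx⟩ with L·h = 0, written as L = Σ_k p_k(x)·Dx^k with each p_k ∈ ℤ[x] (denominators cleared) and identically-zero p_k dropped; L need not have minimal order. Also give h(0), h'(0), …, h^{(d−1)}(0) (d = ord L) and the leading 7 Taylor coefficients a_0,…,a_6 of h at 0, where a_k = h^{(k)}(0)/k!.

f: a_k = -2, -8, -16, -64/3, -64/3, -256/15, -512/45, …
g: a_k = -2, -1, 1/4, -1/8, 5/64, -7/128, 21/512, …
h₀=f+g: left-lcm gives L₀, ord ≤ 2.
∫: right-multiply L₀ by Dx.
L = (36 + 32·x)·Dx + (-65 - 128·x - 64·x^2)·Dx^2 + (14 + 30·x + 16·x^2)·Dx^3  (order 3).
h: a_k = 0, -4, -9/2, -21/4, -515/96, -4081/960, -32873/11520, …
ICs: h(0) = 0, h′(0) = -4, h′′(0) = -9.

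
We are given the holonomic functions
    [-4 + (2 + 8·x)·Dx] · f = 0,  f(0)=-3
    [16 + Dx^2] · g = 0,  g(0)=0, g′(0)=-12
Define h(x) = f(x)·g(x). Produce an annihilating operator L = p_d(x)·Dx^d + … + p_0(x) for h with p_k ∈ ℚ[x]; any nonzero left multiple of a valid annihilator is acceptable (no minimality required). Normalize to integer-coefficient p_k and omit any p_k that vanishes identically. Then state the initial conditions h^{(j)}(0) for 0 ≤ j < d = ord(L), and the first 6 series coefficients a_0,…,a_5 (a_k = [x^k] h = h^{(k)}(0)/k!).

f: a_k = -3, -6, 6, -12, 30, -84, …
g: a_k = 0, -12, 0, 32, 0, -128/5, …
L₀ := L_f ⊗_s L_g (sym. prod.), ord ≤ 2.
L = (28 + 128·x + 256·x^2) + (-4 - 16·x)·Dx + (1 + 8·x + 16·x^2)·Dx^2  (order 2).
h: a_k = 0, 36, 72, -168, -48, -456/5, …
ICs: h(0) = 0, h′(0) = 36.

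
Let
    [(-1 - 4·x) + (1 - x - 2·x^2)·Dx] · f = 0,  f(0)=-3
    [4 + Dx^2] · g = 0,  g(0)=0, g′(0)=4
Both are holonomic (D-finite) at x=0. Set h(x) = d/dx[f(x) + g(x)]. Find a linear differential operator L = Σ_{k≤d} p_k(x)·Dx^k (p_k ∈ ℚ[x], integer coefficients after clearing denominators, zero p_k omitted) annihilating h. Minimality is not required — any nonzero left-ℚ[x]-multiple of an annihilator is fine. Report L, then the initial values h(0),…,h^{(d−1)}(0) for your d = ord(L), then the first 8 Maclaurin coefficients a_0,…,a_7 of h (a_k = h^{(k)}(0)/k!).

f: a_k = -3, -3, -9, -15, -33, -63, -129, -255, …
g: a_k = 0, 4, 0, -8/3, 0, 8/15, 0, -16/315, …
L₀ := lclm(L_f,L_g); ord L₀ ≤ 1+2.
Differentiate: ansatz ord ≤ ord L₀ ⇒ L.
L = (576 + 2400·x + 5616·x^2 + 3360·x^3 + 3840·x^4 + 1152·x^5 + 768·x^6) + (-68 - 236·x + 240·x^2 + 488·x^3 + 560·x^4 + 672·x^5 + 448·x^6 + 256·x^7)·Dx + (144 + 600·x + 1404·x^2 + 840·x^3 + 960·x^4 + 288·x^5 + 192·x^6)·Dx^2 + (-17 - 59·x + 60·x^2 + 122·x^3 + 140·x^4 + 168·x^5 + 112·x^6 + 64·x^7)·Dx^3  (order 3).
h: a_k = 1, -18, -53, -132, -937/3, -774, -80341/45, -4104, …
ICs: h(0) = 1, h′(0) = -18, h′′(0) = -106.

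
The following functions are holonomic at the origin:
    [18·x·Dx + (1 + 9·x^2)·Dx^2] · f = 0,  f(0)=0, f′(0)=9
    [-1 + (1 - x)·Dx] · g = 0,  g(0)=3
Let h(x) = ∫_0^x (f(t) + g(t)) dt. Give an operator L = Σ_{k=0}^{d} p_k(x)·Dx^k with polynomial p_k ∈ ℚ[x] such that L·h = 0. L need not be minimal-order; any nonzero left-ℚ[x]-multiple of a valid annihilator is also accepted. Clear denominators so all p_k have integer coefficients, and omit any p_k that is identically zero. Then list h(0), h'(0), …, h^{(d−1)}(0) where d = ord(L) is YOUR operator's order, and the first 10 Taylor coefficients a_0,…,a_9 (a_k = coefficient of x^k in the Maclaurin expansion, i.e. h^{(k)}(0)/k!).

L = (18 - 72·x - 486·x^2)·Dx^2 + (-12 + 18·x + 180·x^2 - 486·x^3)·Dx^3 + (1 + 8·x + 72·x^3 - 81·x^4)·Dx^4  (order 4).
h: a_k = 0, 3, 6, 1, -6, 3/5, 124/5, 3/7, -1635/14, 1/3, …
ICs: h(0) = 0, h′(0) = 3, h′′(0) = 12, h′′′(0) = 6.

f: a_k = 0, 9, 0, -27, 0, 729/5, 0, -6561/7, 0, 6561, …
g: a_k = 3, 3, 3, 3, 3, 3, 3, 3, 3, 3, …
Weyl lclm of L_f,L_g ⇒ L₀ (ord ≤ 3).
h=∫₀ˣh₀: take L = L₀·Dx.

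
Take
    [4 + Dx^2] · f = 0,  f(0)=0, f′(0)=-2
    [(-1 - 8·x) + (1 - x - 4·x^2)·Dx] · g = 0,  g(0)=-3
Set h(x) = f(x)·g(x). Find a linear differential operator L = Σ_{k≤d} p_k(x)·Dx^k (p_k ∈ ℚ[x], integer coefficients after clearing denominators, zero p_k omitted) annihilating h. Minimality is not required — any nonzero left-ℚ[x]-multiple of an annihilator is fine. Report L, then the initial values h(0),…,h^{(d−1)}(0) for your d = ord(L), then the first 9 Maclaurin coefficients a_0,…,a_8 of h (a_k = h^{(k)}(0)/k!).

L = (4 + 4·x + 16·x^2) + (2 + 16·x)·Dx + (-1 + x + 4·x^2)·Dx^2  (order 2).
h: a_k = 0, 6, 6, 26, 50, 774/5, 1774/5, 102262/105, 251278/105, …
ICs: h(0) = 0, h′(0) = 6.

f: a_k = 0, -2, 0, 4/3, 0, -4/15, 0, 8/315, 0, …
g: a_k = -3, -3, -15, -27, -87, -195, -543, -1323, -3495, …
L₀ := L_f ⊗_s L_g (sym. prod.), ord ≤ 2.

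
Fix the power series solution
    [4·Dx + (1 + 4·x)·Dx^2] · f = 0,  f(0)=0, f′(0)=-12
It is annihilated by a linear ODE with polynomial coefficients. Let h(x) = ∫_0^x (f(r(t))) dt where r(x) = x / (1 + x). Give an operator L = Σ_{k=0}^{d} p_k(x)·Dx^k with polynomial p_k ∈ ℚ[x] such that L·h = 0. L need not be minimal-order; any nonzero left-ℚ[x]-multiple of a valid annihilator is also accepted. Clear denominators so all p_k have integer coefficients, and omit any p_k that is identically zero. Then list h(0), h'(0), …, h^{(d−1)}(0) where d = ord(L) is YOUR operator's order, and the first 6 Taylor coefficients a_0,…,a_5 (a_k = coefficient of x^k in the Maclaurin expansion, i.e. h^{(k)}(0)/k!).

f: a_k = 0, -12, 24, -64, 192, -3072/5, …
Change of var in L_f (x↦r) gives L₀.
Integrate: L := L₀·Dx.
L = (6 + 10·x)·Dx^2 + (1 + 6·x + 5·x^2)·Dx^3  (order 3).
h: a_k = 0, 0, -6, 12, -31, 468/5, …
ICs: h(0) = 0, h′(0) = 0, h′′(0) = -12.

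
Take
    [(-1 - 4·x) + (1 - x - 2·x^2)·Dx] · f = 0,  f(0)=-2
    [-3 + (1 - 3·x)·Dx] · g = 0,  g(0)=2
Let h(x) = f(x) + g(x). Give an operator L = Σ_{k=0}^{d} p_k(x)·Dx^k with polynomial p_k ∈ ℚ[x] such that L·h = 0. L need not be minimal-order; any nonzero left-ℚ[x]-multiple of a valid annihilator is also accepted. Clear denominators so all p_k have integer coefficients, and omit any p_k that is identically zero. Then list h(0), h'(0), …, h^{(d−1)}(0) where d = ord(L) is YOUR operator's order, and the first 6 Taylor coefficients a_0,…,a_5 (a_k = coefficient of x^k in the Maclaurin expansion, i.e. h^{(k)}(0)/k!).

L = (-36·x + 36·x^2 - 36·x^3) + (6 - 6·x - 30·x^2 + 54·x^3 - 72·x^4)·Dx + (-1 + 6·x - 12·x^2 + 8·x^3 + 9·x^4 - 18·x^5)·Dx^2  (order 2).
h: a_k = 0, 4, 12, 44, 140, 444, …
ICs: h(0) = 0, h′(0) = 4.

f: a_k = -2, -2, -6, -10, -22, -42, …
g: a_k = 2, 6, 18, 54, 162, 486, …
f+g: L₀ = lclm(L_f,L_g), ord ≤ 1+1.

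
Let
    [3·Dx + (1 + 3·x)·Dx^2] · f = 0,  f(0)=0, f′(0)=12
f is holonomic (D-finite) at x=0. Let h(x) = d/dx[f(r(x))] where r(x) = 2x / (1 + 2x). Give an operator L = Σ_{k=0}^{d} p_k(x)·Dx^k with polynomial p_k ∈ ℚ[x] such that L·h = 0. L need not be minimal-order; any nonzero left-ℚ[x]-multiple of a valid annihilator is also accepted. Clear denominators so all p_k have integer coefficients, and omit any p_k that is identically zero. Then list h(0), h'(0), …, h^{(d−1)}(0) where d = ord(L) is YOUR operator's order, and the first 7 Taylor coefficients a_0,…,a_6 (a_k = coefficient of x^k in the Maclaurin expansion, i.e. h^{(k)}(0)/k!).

L = (10 + 32·x) + (1 + 10·x + 16·x^2)·Dx  (order 1).
h: a_k = 24, -240, 2016, -16320, 130944, -1048320, 8388096, …
ICs: h(0) = 24.

f: a_k = 0, 12, -18, 36, -81, 972/5, -486, …
Change of var in L_f (x↦r) gives L₀.
h₀' ⇒ L via d/dx closure of L₀.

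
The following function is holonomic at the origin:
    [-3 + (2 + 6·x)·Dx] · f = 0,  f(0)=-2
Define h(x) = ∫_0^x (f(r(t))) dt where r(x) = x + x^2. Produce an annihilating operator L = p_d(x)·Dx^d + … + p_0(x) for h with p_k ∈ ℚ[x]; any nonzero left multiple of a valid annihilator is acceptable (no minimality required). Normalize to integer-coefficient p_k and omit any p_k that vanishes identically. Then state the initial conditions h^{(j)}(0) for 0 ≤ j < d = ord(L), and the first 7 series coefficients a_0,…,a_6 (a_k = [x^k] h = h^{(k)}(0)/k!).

L = (-3 - 6·x)·Dx + (2 + 6·x + 6·x^2)·Dx^2  (order 2).
h: a_k = 0, -2, -3/2, -1/4, 9/32, -99/320, 81/256, …
ICs: h(0) = 0, h′(0) = -2.

f: a_k = -2, -3, 9/4, -27/8, 405/64, -1701/128, 15309/512, …
f∘r: x↦r, Dx↦Dx/r' in L_f ⇒ L₀.
∫: right-multiply L₀ by Dx.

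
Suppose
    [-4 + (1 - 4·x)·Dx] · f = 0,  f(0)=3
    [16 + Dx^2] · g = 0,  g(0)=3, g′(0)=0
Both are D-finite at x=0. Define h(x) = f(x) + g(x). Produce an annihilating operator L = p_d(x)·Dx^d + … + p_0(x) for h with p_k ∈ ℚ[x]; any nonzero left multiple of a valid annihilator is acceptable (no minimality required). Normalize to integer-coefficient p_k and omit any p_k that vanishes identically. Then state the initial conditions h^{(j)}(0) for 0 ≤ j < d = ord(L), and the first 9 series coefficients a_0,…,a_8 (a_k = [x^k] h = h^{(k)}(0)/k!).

f: a_k = 3, 12, 48, 192, 768, 3072, 12288, 49152, 196608, …
g: a_k = 3, 0, -24, 0, 32, 0, -256/15, 0, 512/105, …
f+g: L₀ = lclm(L_f,L_g), ord ≤ 1+2.
L = (448 - 512·x + 1024·x^2) + (-48 + 320·x - 768·x^2 + 1024·x^3)·Dx + (28 - 32·x + 64·x^2)·Dx^2 + (-3 + 20·x - 48·x^2 + 64·x^3)·Dx^3  (order 3).
h: a_k = 6, 12, 24, 192, 800, 3072, 184064/15, 49152, 20644352/105, …
ICs: h(0) = 6, h′(0) = 12, h′′(0) = 48.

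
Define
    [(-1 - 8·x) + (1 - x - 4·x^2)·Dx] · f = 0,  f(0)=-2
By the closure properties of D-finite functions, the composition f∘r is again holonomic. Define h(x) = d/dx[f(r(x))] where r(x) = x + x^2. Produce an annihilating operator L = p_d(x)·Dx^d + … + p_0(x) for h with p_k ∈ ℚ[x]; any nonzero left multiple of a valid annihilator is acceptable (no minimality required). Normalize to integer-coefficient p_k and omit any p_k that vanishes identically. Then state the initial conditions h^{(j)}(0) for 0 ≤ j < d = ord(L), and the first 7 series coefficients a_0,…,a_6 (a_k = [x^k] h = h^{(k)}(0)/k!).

L = (12 + 78·x + 246·x^2 + 656·x^3 + 1128·x^4 + 960·x^5 + 320·x^6) + (-1 - 9·x - 9·x^2 + 66·x^3 + 220·x^4 + 312·x^5 + 224·x^6 + 64·x^7)·Dx  (order 1).
h: a_k = -2, -24, -114, -488, -2080, -8268, -32102, …
ICs: h(0) = -2.

f: a_k = -2, -2, -10, -18, -58, -130, -362, …
Change of var in L_f (x↦r) gives L₀.
Derive L from L₀ (diff closure).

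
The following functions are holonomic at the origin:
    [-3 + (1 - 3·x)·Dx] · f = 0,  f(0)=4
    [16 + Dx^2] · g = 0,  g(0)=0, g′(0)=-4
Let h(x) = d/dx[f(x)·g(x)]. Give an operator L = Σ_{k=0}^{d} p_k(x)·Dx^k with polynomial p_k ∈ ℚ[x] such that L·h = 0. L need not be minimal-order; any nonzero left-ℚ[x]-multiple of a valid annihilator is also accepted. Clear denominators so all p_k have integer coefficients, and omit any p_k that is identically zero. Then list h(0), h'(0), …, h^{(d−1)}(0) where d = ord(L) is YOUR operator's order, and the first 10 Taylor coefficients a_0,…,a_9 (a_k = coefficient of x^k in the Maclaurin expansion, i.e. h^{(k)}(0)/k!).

L = (-2 - 96·x + 144·x^2) + (-6 + 18·x)·Dx + (1 - 6·x + 9·x^2)·Dx^2  (order 2).
h: a_k = -16, -96, -304, -1216, -14192/3, -85152/5, -2678192/45, -21425536/105, -216941744/315, -433883488/189, …
ICs: h(0) = -16, h′(0) = -96.

f: a_k = 4, 12, 36, 108, 324, 972, 2916, 8748, 26244, 78732, …
g: a_k = 0, -4, 0, 32/3, 0, -128/15, 0, 1024/315, 0, -2048/2835, …
Sym-product of L_f,L_g gives L₀ (≤ ord 2).
Differentiate: ansatz ord ≤ ord L₀ ⇒ L.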